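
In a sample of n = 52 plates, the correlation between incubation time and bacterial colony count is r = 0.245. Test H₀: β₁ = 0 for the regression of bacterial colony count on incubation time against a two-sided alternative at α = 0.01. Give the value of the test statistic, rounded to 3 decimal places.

t = r·√(n − 2)/√(1 − r²) = 0.245·√50/√0.939975 = 1.787.
df = n − 2 = 50.
Two-sided p ≈ 0.0800, which is ≥ 0.01, so fail to reject H₀.
The data do not give significant evidence of a linear association between incubation time and bacterial colony count.

t = 1.787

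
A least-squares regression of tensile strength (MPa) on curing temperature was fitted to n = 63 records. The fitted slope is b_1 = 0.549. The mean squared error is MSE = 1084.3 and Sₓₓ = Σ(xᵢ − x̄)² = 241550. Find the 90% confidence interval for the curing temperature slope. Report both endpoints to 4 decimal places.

SE(b_1) = √(MSE/Sₓₓ) = √(1084.3/241550) = 0.0669994.
df = n − 2 = 61.
t* = t_{0.05, 61} = 1.670219.
Margin = t* × SE = 1.670219 × 0.0669994 = 0.111904.
CI: 0.549 ± 0.111904 → (0.4371, 0.6609).
With 90% confidence, each one-unit increase in curing temperature is associated with a change of between 0.4371 and 0.6609 MPa in tensile strength.

(0.4371, 0.6609)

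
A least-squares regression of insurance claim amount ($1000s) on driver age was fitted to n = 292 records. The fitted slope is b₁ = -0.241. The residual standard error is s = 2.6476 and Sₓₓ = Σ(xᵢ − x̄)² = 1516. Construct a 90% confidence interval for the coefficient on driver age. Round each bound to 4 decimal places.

(-0.3532, -0.1288)

SE(b₁) = s/√Sₓₓ = 2.6476/√1516 = 0.067999.
df = n − 2 = 290.
t* = t_{0.05, 290} = 1.650125.
Margin = t* × SE = 1.650125 × 0.067999 = 0.112207.
CI: -0.241 ± 0.112207 → (-0.3532, -0.1288).
With 90% confidence, each one-unit increase in driver age is associated with a change of between -0.3532 and -0.1288 $1000s in insurance claim amount.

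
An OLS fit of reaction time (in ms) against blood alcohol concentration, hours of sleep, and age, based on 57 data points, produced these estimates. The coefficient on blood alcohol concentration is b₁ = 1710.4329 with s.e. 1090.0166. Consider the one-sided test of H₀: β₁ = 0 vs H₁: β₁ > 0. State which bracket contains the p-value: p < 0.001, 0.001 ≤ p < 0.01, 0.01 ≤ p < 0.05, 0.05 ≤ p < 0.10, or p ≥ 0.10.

t = 1710.4329 / 1090.0166 = 1.569.
df = n − k − 1 = 57 − 3 − 1 = 53.
One-sided p = P(T_{53} > t) ≈ 0.0613.
So 0.05 ≤ p < 0.10.

0.05 ≤ p < 0.10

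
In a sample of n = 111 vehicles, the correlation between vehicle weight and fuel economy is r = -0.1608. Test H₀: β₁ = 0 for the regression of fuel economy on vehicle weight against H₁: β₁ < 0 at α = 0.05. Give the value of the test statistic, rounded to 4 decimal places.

t = r·√(n − 2)/√(1 − r²) = -0.1608·√109/√0.974143 = -1.7009.
df = n − 2 = 109.
One-sided p ≈ 0.0459, which is < 0.05, so reject H₀.
There is evidence of a linear association between vehicle weight and fuel economy.

t = -1.7009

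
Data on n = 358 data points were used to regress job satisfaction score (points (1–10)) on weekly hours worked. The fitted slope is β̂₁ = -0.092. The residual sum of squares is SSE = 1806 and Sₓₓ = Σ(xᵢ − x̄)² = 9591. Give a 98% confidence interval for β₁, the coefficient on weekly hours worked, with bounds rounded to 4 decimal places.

MSE = SSE/(n − 2) = 1806/356 = 5.07303.
SE(β̂₁) = √(MSE/Sₓₓ) = √(5.07303/9591) = 0.0229986.
df = n − 2 = 356.
t* = t_{0.01, 356} = 2.336868.
Margin = t* × SE = 2.336868 × 0.0229986 = 0.053745.
CI: -0.092 ± 0.053745 → (-0.1457, -0.0383).
With 98% confidence, each one-unit increase in weekly hours worked is associated with a change of between -0.1457 and -0.0383 points (1–10) in job satisfaction score.

(-0.1457, -0.0383)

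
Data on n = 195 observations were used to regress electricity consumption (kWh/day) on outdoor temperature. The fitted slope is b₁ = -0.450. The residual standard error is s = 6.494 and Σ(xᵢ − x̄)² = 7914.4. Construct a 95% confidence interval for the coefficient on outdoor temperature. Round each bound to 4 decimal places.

SE(b₁) = s/√Sₓₓ = 6.494/√7914.4 = 0.0729967.
df = n − 2 = 193.
t* = t_{0.025, 193} = 1.972332.
Margin = t* × SE = 1.972332 × 0.0729967 = 0.143974.
CI: -0.450 ± 0.143974 → (-0.5940, -0.3060).
With 95% confidence, each one-unit increase in outdoor temperature is associated with a change of between -0.5940 and -0.3060 kWh/day in electricity consumption.

(-0.5940, -0.3060)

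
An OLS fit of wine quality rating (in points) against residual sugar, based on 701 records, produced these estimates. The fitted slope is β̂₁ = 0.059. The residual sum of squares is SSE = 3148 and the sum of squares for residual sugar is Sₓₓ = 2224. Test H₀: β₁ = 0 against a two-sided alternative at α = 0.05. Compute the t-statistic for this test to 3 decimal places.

MSE = SSE/(n − 2) = 3148/699 = 4.50358.
SE(β̂₁) = √(MSE/Sₓₓ) = √(4.50358/2224) = 0.0449999.
t = 0.059 / 0.0449999 = 1.311.
df = n − 2 = 699.
Two-sided p ≈ 0.1902, which is ≥ 0.05, so fail to reject H₀.
The data do not give significant evidence of an association between residual sugar and wine quality rating.

t = 1.311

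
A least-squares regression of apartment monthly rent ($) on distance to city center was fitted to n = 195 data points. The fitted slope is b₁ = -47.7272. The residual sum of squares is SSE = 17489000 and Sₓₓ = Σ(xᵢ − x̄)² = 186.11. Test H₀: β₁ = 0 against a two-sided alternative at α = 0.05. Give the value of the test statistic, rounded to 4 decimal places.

t = -2.1630

MSE = SSE/(n − 2) = 17489000/193 = 90616.6.
SE(b₁) = √(MSE/Sₓₓ) = √(90616.6/186.11) = 22.0658.
t = -47.7272 / 22.0658 = -2.1630.
df = n − 2 = 193.
Two-sided p ≈ 0.0318, which is < 0.05, so reject H₀.
There is evidence that distance to city center is associated with apartment monthly rent.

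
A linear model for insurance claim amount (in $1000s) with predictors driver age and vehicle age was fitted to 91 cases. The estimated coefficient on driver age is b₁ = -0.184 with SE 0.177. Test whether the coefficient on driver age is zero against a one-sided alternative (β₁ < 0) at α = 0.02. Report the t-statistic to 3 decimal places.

H₀: β₁ = 0 vs H₁: β₁ < 0.
t = (b₁ − β₁⁰)/SE = -0.184 / 0.177 = -1.040.
df = n − k − 1 = 91 − 2 − 1 = 88.
One-sided p ≈ 0.1507, which is ≥ 0.02, so fail to reject H₀.
The data do not give significant evidence that the true slope on driver age is negative, holding the other predictors fixed.

t = -1.040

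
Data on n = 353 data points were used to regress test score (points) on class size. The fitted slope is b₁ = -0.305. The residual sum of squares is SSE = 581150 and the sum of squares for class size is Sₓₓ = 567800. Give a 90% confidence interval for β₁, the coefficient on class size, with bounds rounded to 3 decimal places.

MSE = SSE/(n − 2) = 581150/351 = 1655.7.
SE(b₁) = √(MSE/Sₓₓ) = √(1655.7/567800) = 0.0539999.
df = n − 2 = 351.
t* = t_{0.05, 351} = 1.649206.
Margin = t* × SE = 1.649206 × 0.0539999 = 0.08906.
CI: -0.305 ± 0.08906 → (-0.394, -0.216).
With 90% confidence, each one-unit increase in class size is associated with a change of between -0.394 and -0.216 points in test score.

(-0.394, -0.216)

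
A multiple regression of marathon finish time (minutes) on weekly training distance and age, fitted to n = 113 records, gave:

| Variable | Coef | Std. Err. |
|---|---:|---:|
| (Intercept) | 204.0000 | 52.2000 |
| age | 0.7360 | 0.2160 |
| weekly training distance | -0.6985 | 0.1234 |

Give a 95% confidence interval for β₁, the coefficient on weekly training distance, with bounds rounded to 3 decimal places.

(-0.943, -0.454)

Read off: b = -0.6985, SE = 0.1234 for weekly training distance.
df = n − k − 1 = 113 − 2 − 1 = 110.
t* = t_{0.025, 110} = 1.981765.
Margin = t* × SE = 1.981765 × 0.1234 = 0.24455.
CI: -0.6985 ± 0.24455 → (-0.943, -0.454).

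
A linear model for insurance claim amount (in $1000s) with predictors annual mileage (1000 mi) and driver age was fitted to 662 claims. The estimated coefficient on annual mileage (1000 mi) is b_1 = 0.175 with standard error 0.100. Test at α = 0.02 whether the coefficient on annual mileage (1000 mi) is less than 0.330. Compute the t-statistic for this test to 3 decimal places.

t = -1.550

H₀: β₁ = 0.330 vs H₁: β₁ < 0.330.
t = (b_1 − β₁⁰)/SE = (0.175 − 0.330) / 0.100 = -1.550.
df = n − k − 1 = 662 − 2 − 1 = 659.
One-sided p ≈ 0.0608, which is ≥ 0.02, so fail to reject H₀.
The data do not give significant evidence that the true slope on annual mileage (1000 mi) is below 0.330 $1000s per unit, holding the other predictors fixed.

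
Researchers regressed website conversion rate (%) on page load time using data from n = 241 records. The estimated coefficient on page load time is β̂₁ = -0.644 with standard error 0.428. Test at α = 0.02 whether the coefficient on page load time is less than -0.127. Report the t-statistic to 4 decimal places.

H₀: β₁ = -0.127 vs H₁: β₁ < -0.127.
t = (β̂₁ − β₁⁰)/SE = (-0.644 − (-0.127)) / 0.428 = -1.2079.
df = n − 2 = 241 − 2 = 239.
One-sided p ≈ 0.1141, which is ≥ 0.02, so fail to reject H₀.
The data do not give significant evidence that the true slope on page load time is below -0.127 % per unit.

t = -1.2079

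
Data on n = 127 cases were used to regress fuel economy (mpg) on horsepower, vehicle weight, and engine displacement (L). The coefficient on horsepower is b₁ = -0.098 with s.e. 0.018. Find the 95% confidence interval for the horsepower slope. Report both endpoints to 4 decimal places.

(-0.1336, -0.0624)

df = n − k − 1 = 127 − 3 − 1 = 123.
t* = t_{0.025, 123} = 1.979439.
Margin = t* × SE = 1.979439 × 0.018 = 0.035630.
CI: -0.098 ± 0.035630 → (-0.1336, -0.0624).
With 95% confidence, each one-unit increase in horsepower is associated with a change of between -0.1336 and -0.0624 mpg in fuel economy, holding the other predictors fixed.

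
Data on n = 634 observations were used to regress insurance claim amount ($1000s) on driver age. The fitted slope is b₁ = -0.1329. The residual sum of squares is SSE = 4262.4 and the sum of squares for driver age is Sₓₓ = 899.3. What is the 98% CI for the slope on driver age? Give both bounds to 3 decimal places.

(-0.335, 0.069)

MSE = SSE/(n − 2) = 4262.4/632 = 6.7443.
SE(b₁) = √(MSE/Sₓₓ) = √(6.7443/899.3) = 0.0865997.
df = n − 2 = 632.
t* = t_{0.01, 632} = 2.332263.
Margin = t* × SE = 2.332263 × 0.0865997 = 0.20197.
CI: -0.1329 ± 0.20197 → (-0.335, 0.069).
With 98% confidence, each one-unit increase in driver age is associated with a change of between -0.335 and 0.069 $1000s in insurance claim amount.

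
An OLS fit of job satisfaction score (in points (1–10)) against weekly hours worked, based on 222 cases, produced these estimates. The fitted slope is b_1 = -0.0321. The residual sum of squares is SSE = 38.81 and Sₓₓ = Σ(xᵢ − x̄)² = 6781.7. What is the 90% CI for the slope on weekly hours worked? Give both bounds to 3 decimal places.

MSE = SSE/(n − 2) = 38.81/220 = 0.176409.
SE(b_1) = √(MSE/Sₓₓ) = √(0.176409/6781.7) = 0.00510025.
df = n − 2 = 220.
t* = t_{0.05, 220} = 1.651809.
Margin = t* × SE = 1.651809 × 0.00510025 = 0.00842.
CI: -0.0321 ± 0.00842 → (-0.041, -0.024).
With 90% confidence, each one-unit increase in weekly hours worked is associated with a change of between -0.041 and -0.024 points (1–10) in job satisfaction score.

(-0.041, -0.024)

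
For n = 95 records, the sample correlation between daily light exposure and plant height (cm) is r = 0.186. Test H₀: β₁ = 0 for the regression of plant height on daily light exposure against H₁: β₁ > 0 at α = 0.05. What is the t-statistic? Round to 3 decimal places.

t = 1.826

t = r·√(n − 2)/√(1 − r²) = 0.186·√93/√0.965404 = 1.826.
df = n − 2 = 93.
One-sided p ≈ 0.0356, which is < 0.05, so reject H₀.
There is evidence of a linear association between daily light exposure and plant height.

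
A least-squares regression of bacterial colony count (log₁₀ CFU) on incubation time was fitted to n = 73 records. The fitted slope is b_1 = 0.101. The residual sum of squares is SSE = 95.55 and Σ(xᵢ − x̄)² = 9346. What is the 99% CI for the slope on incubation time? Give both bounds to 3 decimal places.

MSE = SSE/(n − 2) = 95.55/71 = 1.34577.
SE(b_1) = √(MSE/Sₓₓ) = √(1.34577/9346) = 0.0119998.
df = n − 2 = 71.
t* = t_{0.005, 71} = 2.646863.
Margin = t* × SE = 2.646863 × 0.0119998 = 0.03176.
CI: 0.101 ± 0.03176 → (0.069, 0.133).
With 99% confidence, each one-unit increase in incubation time is associated with a change of between 0.069 and 0.133 log₁₀ CFU in bacterial colony count.

(0.069, 0.133)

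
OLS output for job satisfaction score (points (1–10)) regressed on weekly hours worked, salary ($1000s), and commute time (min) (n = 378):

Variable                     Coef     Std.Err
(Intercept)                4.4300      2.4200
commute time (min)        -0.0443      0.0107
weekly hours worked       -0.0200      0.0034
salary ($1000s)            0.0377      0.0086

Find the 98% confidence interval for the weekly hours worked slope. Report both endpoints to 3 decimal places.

Read off: b = -0.0200, SE = 0.0034 for weekly hours worked.
df = n − k − 1 = 378 − 3 − 1 = 374.
t* = t_{0.01, 374} = 2.33636.
Margin = t* × SE = 2.33636 × 0.0034 = 0.00794.
CI: -0.0200 ± 0.00794 → (-0.028, -0.012).

(-0.028, -0.012)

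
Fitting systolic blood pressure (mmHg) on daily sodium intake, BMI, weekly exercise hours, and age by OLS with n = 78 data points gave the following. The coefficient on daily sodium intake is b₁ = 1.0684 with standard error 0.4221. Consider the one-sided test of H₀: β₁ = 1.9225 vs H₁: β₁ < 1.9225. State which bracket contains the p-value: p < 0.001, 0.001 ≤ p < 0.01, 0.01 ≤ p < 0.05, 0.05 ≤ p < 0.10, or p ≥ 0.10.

t = (1.0684 − 1.9225) / 0.4221 = -2.023.
df = n − k − 1 = 78 − 4 − 1 = 73.
One-sided p = P(T_{73} < t) ≈ 0.0233.
So 0.01 ≤ p < 0.05.

0.01 ≤ p < 0.05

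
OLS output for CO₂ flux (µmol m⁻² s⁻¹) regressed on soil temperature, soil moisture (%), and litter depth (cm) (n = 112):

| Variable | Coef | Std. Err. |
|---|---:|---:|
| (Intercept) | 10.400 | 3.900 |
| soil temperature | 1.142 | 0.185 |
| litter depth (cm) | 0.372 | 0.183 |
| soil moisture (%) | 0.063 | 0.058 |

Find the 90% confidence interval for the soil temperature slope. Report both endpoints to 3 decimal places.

(0.835, 1.449)

Read off: b = 1.142, SE = 0.185 for soil temperature.
df = n − k − 1 = 112 − 3 − 1 = 108.
t* = t_{0.05, 108} = 1.659085.
Margin = t* × SE = 1.659085 × 0.185 = 0.30693.
CI: 1.142 ± 0.30693 → (0.835, 1.449).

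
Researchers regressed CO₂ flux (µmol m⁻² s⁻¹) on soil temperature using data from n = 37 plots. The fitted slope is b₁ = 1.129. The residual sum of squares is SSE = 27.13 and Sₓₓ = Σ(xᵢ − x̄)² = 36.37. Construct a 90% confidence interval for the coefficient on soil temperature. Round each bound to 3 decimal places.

MSE = SSE/(n − 2) = 27.13/35 = 0.775143.
SE(b₁) = √(MSE/Sₓₓ) = √(0.775143/36.37) = 0.145989.
df = n − 2 = 35.
t* = t_{0.05, 35} = 1.689572.
Margin = t* × SE = 1.689572 × 0.145989 = 0.24666.
CI: 1.129 ± 0.24666 → (0.882, 1.376).
With 90% confidence, each one-unit increase in soil temperature is associated with a change of between 0.882 and 1.376 µmol m⁻² s⁻¹ in CO₂ flux.

(0.882, 1.376)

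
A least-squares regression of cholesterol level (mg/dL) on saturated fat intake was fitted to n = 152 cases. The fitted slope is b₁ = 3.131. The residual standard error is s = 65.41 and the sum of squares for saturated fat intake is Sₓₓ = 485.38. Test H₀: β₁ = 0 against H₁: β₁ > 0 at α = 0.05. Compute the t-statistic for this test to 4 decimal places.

SE(b₁) = s/√Sₓₓ = 65.41/√485.38 = 2.96895.
t = 3.131 / 2.96895 = 1.0546.
df = n − 2 = 150.
One-sided p ≈ 0.1467, which is ≥ 0.05, so fail to reject H₀.
The data do not give significant evidence that the true slope on saturated fat intake is positive.

t = 1.0546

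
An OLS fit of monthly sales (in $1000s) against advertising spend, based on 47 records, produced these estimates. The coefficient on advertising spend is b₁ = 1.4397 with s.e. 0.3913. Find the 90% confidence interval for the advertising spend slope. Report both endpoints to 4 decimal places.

df = n − 2 = 47 − 2 = 45.
t* = t_{0.05, 45} = 1.679427.
Margin = t* × SE = 1.679427 × 0.3913 = 0.657160.
CI: 1.4397 ± 0.657160 → (0.7825, 2.0969).
With 90% confidence, each one-unit increase in advertising spend is associated with a change of between 0.7825 and 2.0969 $1000s in monthly sales.

(0.7825, 2.0969)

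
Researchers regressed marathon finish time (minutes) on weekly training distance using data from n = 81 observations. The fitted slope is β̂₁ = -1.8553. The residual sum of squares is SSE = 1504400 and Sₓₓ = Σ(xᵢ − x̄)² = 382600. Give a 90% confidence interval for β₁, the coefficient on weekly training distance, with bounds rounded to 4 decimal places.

(-2.2266, -1.4840)

MSE = SSE/(n − 2) = 1504400/79 = 19043.
SE(β̂₁) = √(MSE/Sₓₓ) = √(19043/382600) = 0.223098.
df = n − 2 = 79.
t* = t_{0.05, 79} = 1.664371.
Margin = t* × SE = 1.664371 × 0.223098 = 0.371318.
CI: -1.8553 ± 0.371318 → (-2.2266, -1.4840).
With 90% confidence, each one-unit increase in weekly training distance is associated with a change of between -2.2266 and -1.4840 minutes in marathon finish time.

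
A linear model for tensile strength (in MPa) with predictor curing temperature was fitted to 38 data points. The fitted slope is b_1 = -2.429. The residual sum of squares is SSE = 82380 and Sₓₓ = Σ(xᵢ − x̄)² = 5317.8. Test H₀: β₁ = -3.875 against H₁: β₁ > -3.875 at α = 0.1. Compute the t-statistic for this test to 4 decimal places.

t = 2.2043

MSE = SSE/(n − 2) = 82380/36 = 2288.33.
SE(b_1) = √(MSE/Sₓₓ) = √(2288.33/5317.8) = 0.655985.
t = (-2.429 − (-3.875)) / 0.655985 = 2.2043.
df = n − 2 = 36.
One-sided p ≈ 0.0170, which is < 0.1, so reject H₀.
There is evidence that the true slope on curing temperature exceeds -3.875 MPa per unit.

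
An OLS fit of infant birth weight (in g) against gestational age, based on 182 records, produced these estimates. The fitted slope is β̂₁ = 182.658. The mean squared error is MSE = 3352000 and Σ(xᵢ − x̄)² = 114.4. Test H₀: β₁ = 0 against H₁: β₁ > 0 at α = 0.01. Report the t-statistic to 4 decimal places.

SE(β̂₁) = √(MSE/Sₓₓ) = √(3.352e+06/114.4) = 171.174.
t = 182.658 / 171.174 = 1.0671.
df = n − 2 = 180.
One-sided p ≈ 0.1437, which is ≥ 0.01, so fail to reject H₀.
The data do not give significant evidence that the true slope on gestational age is positive.

t = 1.0671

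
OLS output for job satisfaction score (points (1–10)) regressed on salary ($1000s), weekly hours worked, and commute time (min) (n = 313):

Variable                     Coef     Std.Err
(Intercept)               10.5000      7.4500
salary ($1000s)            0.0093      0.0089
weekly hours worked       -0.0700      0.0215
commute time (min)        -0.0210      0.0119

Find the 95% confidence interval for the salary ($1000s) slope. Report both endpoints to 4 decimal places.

Read off: b = 0.0093, SE = 0.0089 for salary ($1000s).
df = n − k − 1 = 313 − 3 − 1 = 309.
t* = t_{0.025, 309} = 1.967671.
Margin = t* × SE = 1.967671 × 0.0089 = 0.017512.
CI: 0.0093 ± 0.017512 → (-0.0082, 0.0268).

(-0.0082, 0.0268)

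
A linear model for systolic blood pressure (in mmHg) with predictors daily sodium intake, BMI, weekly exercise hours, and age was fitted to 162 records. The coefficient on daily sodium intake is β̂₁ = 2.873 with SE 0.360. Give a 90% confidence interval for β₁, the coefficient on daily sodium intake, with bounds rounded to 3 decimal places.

(2.277, 3.469)

df = n − k − 1 = 162 − 4 − 1 = 157.
t* = t_{0.05, 157} = 1.654617.
Margin = t* × SE = 1.654617 × 0.360 = 0.59566.
CI: 2.873 ± 0.59566 → (2.277, 3.469).
With 90% confidence, each one-unit increase in daily sodium intake is associated with a change of between 2.277 and 3.469 mmHg in systolic blood pressure, holding the other predictors fixed.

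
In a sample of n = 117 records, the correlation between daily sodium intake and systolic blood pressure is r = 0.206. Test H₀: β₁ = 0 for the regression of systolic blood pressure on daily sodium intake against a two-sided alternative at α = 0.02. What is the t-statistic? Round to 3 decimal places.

t = r·√(n − 2)/√(1 − r²) = 0.206·√115/√0.957564 = 2.258.
df = n − 2 = 115.
Two-sided p ≈ 0.0259, which is ≥ 0.02, so fail to reject H₀.
The data do not give significant evidence of a linear association between daily sodium intake and systolic blood pressure.

t = 2.258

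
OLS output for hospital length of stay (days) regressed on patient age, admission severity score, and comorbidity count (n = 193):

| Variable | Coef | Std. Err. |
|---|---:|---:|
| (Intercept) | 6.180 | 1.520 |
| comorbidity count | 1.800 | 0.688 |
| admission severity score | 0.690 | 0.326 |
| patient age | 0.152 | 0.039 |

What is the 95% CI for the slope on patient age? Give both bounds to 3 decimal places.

Read off: b = 0.152, SE = 0.039 for patient age.
df = n − k − 1 = 193 − 3 − 1 = 189.
t* = t_{0.025, 189} = 1.972595.
Margin = t* × SE = 1.972595 × 0.039 = 0.07693.
CI: 0.152 ± 0.07693 → (0.075, 0.229).

(0.075, 0.229)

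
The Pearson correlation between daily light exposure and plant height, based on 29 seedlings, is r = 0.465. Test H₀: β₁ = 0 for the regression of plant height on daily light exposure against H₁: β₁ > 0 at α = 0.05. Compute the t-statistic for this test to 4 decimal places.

t = r·√(n − 2)/√(1 − r²) = 0.465·√27/√0.783775 = 2.7292.
df = n − 2 = 27.
One-sided p ≈ 0.0055, which is < 0.05, so reject H₀.
There is evidence of a linear association between daily light exposure and plant height.

t = 2.7292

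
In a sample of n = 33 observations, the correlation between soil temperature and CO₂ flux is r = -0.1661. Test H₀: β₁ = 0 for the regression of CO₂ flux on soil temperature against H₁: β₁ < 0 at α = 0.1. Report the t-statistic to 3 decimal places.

t = r·√(n − 2)/√(1 − r²) = -0.1661·√31/√0.972411 = -0.938.
df = n − 2 = 31.
One-sided p ≈ 0.1778, which is ≥ 0.1, so fail to reject H₀.
The data do not give significant evidence of a linear association between soil temperature and CO₂ flux.

t = -0.938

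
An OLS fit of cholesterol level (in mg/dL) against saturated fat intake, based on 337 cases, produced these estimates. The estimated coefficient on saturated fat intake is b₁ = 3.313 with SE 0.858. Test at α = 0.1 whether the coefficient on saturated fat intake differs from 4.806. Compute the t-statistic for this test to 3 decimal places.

H₀: β₁ = 4.806 vs H₁: β₁ ≠ 4.806.
t = (b₁ − β₁⁰)/SE = (3.313 − 4.806) / 0.858 = -1.740.
df = n − 2 = 337 − 2 = 335.
Two-sided p ≈ 0.0828, which is < 0.1, so reject H₀.
There is evidence that the true slope on saturated fat intake differs from 4.806 mg/dL per unit.

t = -1.740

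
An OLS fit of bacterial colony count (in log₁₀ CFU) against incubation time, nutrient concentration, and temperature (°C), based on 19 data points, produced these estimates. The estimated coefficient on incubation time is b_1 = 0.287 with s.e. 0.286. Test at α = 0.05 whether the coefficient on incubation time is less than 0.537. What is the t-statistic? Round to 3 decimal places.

H₀: β₁ = 0.537 vs H₁: β₁ < 0.537.
t = (b_1 − β₁⁰)/SE = (0.287 − 0.537) / 0.286 = -0.874.
df = n − k − 1 = 19 − 3 − 1 = 15.
One-sided p ≈ 0.1979, which is ≥ 0.05, so fail to reject H₀.
The data do not give significant evidence that the true slope on incubation time is below 0.537 log₁₀ CFU per unit, holding the other predictors fixed.

t = -0.874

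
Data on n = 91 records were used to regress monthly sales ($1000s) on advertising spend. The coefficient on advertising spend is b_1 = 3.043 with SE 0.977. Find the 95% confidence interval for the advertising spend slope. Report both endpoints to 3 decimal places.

(1.102, 4.984)

df = n − 2 = 91 − 2 = 89.
t* = t_{0.025, 89} = 1.986979.
Margin = t* × SE = 1.986979 × 0.977 = 1.94128.
CI: 3.043 ± 1.94128 → (1.102, 4.984).
With 95% confidence, each one-unit increase in advertising spend is associated with a change of between 1.102 and 4.984 $1000s in monthly sales.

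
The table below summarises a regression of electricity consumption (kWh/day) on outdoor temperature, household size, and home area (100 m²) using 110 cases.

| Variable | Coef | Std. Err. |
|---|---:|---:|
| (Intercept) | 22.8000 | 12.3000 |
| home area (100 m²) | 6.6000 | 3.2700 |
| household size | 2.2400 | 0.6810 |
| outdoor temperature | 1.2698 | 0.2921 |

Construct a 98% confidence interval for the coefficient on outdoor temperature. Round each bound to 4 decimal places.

Read off: b = 1.2698, SE = 0.2921 for outdoor temperature.
df = n − k − 1 = 110 − 3 − 1 = 106.
t* = t_{0.01, 106} = 2.362043.
Margin = t* × SE = 2.362043 × 0.2921 = 0.689953.
CI: 1.2698 ± 0.689953 → (0.5798, 1.9598).

(0.5798, 1.9598)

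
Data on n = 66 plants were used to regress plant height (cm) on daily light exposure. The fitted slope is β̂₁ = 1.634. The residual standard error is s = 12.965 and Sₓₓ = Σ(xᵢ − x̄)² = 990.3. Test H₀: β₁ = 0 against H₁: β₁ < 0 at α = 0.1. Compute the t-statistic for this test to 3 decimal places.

t = 3.966

SE(β̂₁) = s/√Sₓₓ = 12.965/√990.3 = 0.411992.
t = 1.634 / 0.411992 = 3.966.
df = n − 2 = 64.
One-sided p ≈ 0.9999, which is ≥ 0.1, so fail to reject H₀.
The data do not give significant evidence that the true slope on daily light exposure is negative.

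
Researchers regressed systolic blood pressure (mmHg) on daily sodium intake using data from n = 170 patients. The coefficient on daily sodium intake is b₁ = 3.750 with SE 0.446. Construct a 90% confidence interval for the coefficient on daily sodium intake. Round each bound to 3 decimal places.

(3.012, 4.488)

df = n − 2 = 170 − 2 = 168.
t* = t_{0.05, 168} = 1.653974.
Margin = t* × SE = 1.653974 × 0.446 = 0.73767.
CI: 3.750 ± 0.73767 → (3.012, 4.488).
With 90% confidence, each one-unit increase in daily sodium intake is associated with a change of between 3.012 and 4.488 mmHg in systolic blood pressure.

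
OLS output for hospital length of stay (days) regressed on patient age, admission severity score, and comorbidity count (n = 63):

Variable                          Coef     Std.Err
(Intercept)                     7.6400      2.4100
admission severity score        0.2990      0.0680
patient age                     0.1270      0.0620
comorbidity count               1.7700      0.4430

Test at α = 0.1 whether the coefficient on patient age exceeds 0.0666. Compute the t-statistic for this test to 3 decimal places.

Read off: b = 0.1270, SE = 0.0620 for patient age.
H₀: β₁ = 0.0666 vs H₁: β₁ > 0.0666.
t = (0.1270 − 0.0666) / 0.0620 = 0.974.
df = n − k − 1 = 63 − 3 − 1 = 59.
One-sided p ≈ 0.1670, which is ≥ 0.1, so fail to reject H₀.
The data do not give significant evidence that the true slope on patient age exceeds 0.0666 days per unit, holding the other predictors fixed.

t = 0.974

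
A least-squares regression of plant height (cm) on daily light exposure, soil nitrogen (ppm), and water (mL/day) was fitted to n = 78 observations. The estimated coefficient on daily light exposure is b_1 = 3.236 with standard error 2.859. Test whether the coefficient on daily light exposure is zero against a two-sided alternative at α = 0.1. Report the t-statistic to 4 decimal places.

t = 1.1319

H₀: β₁ = 0 vs H₁: β₁ ≠ 0.
t = (b_1 − β₁⁰)/SE = 3.236 / 2.859 = 1.1319.
df = n − k − 1 = 78 − 3 − 1 = 74.
Two-sided p ≈ 0.2613, which is ≥ 0.1, so fail to reject H₀.
The data do not give significant evidence of an association between daily light exposure and plant height, after adjusting for the other predictors.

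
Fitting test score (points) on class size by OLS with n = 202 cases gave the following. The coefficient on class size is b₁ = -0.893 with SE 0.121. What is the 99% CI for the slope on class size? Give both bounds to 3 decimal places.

(-1.208, -0.578)

df = n − 2 = 202 − 2 = 200.
t* = t_{0.005, 200} = 2.600634.
Margin = t* × SE = 2.600634 × 0.121 = 0.31468.
CI: -0.893 ± 0.31468 → (-1.208, -0.578).
With 99% confidence, each one-unit increase in class size is associated with a change of between -1.208 and -0.578 points in test score.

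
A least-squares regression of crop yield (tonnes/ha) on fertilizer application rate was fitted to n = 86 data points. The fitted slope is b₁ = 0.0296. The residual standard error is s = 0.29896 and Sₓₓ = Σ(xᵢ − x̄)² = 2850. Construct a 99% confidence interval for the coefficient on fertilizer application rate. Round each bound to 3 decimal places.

(0.015, 0.044)

SE(b₁) = s/√Sₓₓ = 0.29896/√2850 = 0.00560003.
df = n − 2 = 84.
t* = t_{0.005, 84} = 2.635632.
Margin = t* × SE = 2.635632 × 0.00560003 = 0.01476.
CI: 0.0296 ± 0.01476 → (0.015, 0.044).
With 99% confidence, each one-unit increase in fertilizer application rate is associated with a change of between 0.015 and 0.044 tonnes/ha in crop yield.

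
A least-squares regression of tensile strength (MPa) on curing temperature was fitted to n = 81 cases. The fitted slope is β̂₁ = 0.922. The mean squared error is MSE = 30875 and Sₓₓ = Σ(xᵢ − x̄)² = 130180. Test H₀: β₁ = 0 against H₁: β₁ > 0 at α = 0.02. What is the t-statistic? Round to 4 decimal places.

SE(β̂₁) = √(MSE/Sₓₓ) = √(30875/130180) = 0.487003.
t = 0.922 / 0.487003 = 1.8932.
df = n − 2 = 79.
One-sided p ≈ 0.0310, which is ≥ 0.02, so fail to reject H₀.
The data do not give significant evidence that the true slope on curing temperature is positive.

t = 1.8932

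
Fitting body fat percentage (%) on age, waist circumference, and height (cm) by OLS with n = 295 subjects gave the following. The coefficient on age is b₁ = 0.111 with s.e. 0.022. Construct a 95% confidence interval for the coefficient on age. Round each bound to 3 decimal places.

df = n − k − 1 = 295 − 3 − 1 = 291.
t* = t_{0.025, 291} = 1.96815.
Margin = t* × SE = 1.96815 × 0.022 = 0.04330.
CI: 0.111 ± 0.04330 → (0.068, 0.154).
With 95% confidence, each one-unit increase in age is associated with a change of between 0.068 and 0.154 % in body fat percentage, holding the other predictors fixed.

(0.068, 0.154)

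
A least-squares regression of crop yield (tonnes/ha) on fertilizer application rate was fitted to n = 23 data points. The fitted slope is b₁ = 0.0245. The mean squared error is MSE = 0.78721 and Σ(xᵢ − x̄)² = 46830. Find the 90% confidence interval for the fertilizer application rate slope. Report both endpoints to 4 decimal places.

(0.0174, 0.0316)

SE(b₁) = √(MSE/Sₓₓ) = √(0.78721/46830) = 0.00409999.
df = n − 2 = 21.
t* = t_{0.05, 21} = 1.720743.
Margin = t* × SE = 1.720743 × 0.00409999 = 0.007055.
CI: 0.0245 ± 0.007055 → (0.0174, 0.0316).
With 90% confidence, each one-unit increase in fertilizer application rate is associated with a change of between 0.0174 and 0.0316 tonnes/ha in crop yield.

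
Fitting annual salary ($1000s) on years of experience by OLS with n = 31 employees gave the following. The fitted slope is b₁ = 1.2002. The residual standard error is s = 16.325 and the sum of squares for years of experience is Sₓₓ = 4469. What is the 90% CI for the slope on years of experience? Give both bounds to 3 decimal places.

SE(b₁) = s/√Sₓₓ = 16.325/√4469 = 0.244201.
df = n − 2 = 29.
t* = t_{0.05, 29} = 1.699127.
Margin = t* × SE = 1.699127 × 0.244201 = 0.41493.
CI: 1.2002 ± 0.41493 → (0.785, 1.615).
With 90% confidence, each one-unit increase in years of experience is associated with a change of between 0.785 and 1.615 $1000s in annual salary.

(0.785, 1.615)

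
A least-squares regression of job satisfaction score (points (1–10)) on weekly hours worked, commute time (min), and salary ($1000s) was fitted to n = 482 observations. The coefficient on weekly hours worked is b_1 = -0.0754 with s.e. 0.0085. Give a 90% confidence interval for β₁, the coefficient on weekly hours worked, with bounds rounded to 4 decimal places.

(-0.0894, -0.0614)

df = n − k − 1 = 482 − 3 − 1 = 478.
t* = t_{0.05, 478} = 1.648048.
Margin = t* × SE = 1.648048 × 0.0085 = 0.014008.
CI: -0.0754 ± 0.014008 → (-0.0894, -0.0614).
With 90% confidence, each one-unit increase in weekly hours worked is associated with a change of between -0.0894 and -0.0614 points (1–10) in job satisfaction score, holding the other predictors fixed.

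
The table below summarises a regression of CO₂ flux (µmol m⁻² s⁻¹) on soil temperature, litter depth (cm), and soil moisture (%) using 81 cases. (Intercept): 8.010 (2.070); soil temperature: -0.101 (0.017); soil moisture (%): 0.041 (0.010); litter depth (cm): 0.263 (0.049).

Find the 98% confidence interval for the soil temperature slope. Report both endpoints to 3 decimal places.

Read off: b = -0.101, SE = 0.017 for soil temperature.
df = n − k − 1 = 81 − 3 − 1 = 77.
t* = t_{0.01, 77} = 2.375757.
Margin = t* × SE = 2.375757 × 0.017 = 0.04039.
CI: -0.101 ± 0.04039 → (-0.141, -0.061).

(-0.141, -0.061)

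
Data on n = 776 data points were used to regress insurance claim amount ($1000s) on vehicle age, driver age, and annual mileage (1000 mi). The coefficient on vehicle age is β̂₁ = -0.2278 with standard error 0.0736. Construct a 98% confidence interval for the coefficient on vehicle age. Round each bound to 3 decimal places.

(-0.399, -0.056)

df = n − k − 1 = 776 − 3 − 1 = 772.
t* = t_{0.01, 772} = 2.331188.
Margin = t* × SE = 2.331188 × 0.0736 = 0.17158.
CI: -0.2278 ± 0.17158 → (-0.399, -0.056).
With 98% confidence, each one-unit increase in vehicle age is associated with a change of between -0.399 and -0.056 $1000s in insurance claim amount, holding the other predictors fixed.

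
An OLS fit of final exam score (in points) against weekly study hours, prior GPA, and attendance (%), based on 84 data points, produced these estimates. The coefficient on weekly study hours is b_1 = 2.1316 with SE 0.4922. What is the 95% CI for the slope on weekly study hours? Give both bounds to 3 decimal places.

df = n − k − 1 = 84 − 3 − 1 = 80.
t* = t_{0.025, 80} = 1.990063.
Margin = t* × SE = 1.990063 × 0.4922 = 0.97951.
CI: 2.1316 ± 0.97951 → (1.152, 3.111).
With 95% confidence, each one-unit increase in weekly study hours is associated with a change of between 1.152 and 3.111 points in final exam score, holding the other predictors fixed.

(1.152, 3.111)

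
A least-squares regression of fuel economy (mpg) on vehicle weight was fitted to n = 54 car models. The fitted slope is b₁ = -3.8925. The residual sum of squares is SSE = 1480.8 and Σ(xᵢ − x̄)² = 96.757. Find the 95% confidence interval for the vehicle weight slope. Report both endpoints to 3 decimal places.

MSE = SSE/(n − 2) = 1480.8/52 = 28.4769.
SE(b₁) = √(MSE/Sₓₓ) = √(28.4769/96.757) = 0.542507.
df = n − 2 = 52.
t* = t_{0.025, 52} = 2.006647.
Margin = t* × SE = 2.006647 × 0.542507 = 1.08862.
CI: -3.8925 ± 1.08862 → (-4.981, -2.804).
With 95% confidence, each one-unit increase in vehicle weight is associated with a change of between -4.981 and -2.804 mpg in fuel economy.

(-4.981, -2.804)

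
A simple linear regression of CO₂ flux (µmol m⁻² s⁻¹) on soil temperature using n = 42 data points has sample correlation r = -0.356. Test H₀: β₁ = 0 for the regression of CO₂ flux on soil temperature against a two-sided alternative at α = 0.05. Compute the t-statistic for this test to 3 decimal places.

t = r·√(n − 2)/√(1 − r²) = -0.356·√40/√0.873264 = -2.409.
df = n − 2 = 40.
Two-sided p ≈ 0.0207, which is < 0.05, so reject H₀.
There is evidence of a linear association between soil temperature and CO₂ flux.

t = -2.409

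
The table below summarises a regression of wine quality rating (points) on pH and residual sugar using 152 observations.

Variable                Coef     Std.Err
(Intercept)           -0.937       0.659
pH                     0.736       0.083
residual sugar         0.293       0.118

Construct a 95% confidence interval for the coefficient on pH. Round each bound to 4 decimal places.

Read off: b = 0.736, SE = 0.083 for pH.
df = n − k − 1 = 152 − 2 − 1 = 149.
t* = t_{0.025, 149} = 1.976013.
Margin = t* × SE = 1.976013 × 0.083 = 0.164009.
CI: 0.736 ± 0.164009 → (0.5720, 0.9000).

(0.5720, 0.9000)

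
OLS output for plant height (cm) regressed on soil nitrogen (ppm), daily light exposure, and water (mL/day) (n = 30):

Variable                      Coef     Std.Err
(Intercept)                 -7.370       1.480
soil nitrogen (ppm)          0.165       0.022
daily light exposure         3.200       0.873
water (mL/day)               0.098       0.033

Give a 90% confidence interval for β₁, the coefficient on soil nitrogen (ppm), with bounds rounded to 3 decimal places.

Read off: b = 0.165, SE = 0.022 for soil nitrogen (ppm).
df = n − k − 1 = 30 − 3 − 1 = 26.
t* = t_{0.05, 26} = 1.705618.
Margin = t* × SE = 1.705618 × 0.022 = 0.03752.
CI: 0.165 ± 0.03752 → (0.127, 0.203).

(0.127, 0.203)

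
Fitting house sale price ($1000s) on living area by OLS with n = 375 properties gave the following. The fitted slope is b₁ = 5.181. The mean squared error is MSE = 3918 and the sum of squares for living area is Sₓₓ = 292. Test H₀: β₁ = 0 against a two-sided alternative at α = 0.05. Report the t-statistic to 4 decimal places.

t = 1.4144

SE(b₁) = √(MSE/Sₓₓ) = √(3918/292) = 3.66303.
t = 5.181 / 3.66303 = 1.4144.
df = n − 2 = 373.
Two-sided p ≈ 0.1581, which is ≥ 0.05, so fail to reject H₀.
The data do not give significant evidence of an association between living area and house sale price.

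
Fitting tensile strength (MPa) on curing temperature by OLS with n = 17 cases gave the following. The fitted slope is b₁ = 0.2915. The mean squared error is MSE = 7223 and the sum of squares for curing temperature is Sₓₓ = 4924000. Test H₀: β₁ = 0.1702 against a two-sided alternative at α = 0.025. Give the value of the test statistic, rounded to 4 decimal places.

t = 3.1671

SE(b₁) = √(MSE/Sₓₓ) = √(7223/4924000) = 0.0383001.
t = (0.2915 − 0.1702) / 0.0383001 = 3.1671.
df = n − 2 = 15.
Two-sided p ≈ 0.0064, which is < 0.025, so reject H₀.
There is evidence that the true slope on curing temperature differs from 0.1702 MPa per unit.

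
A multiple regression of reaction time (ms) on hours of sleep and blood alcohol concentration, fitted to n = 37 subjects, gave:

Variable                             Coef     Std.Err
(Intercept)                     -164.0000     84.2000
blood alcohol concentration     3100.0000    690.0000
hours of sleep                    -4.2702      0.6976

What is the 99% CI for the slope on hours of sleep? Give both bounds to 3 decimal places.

Read off: b = -4.2702, SE = 0.6976 for hours of sleep.
df = n − k − 1 = 37 − 2 − 1 = 34.
t* = t_{0.005, 34} = 2.728394.
Margin = t* × SE = 2.728394 × 0.6976 = 1.90333.
CI: -4.2702 ± 1.90333 → (-6.174, -2.367).

(-6.174, -2.367)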